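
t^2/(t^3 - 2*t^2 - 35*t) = t/(t^2 - 2*t - 35)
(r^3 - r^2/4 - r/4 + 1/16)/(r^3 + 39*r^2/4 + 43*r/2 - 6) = (r^2 - 1/4)/(r^2 + 10*r + 24)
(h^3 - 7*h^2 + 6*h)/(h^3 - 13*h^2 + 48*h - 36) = h/(h - 6)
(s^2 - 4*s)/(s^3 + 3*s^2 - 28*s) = 1/(s + 7)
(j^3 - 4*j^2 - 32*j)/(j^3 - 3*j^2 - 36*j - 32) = j/(j + 1)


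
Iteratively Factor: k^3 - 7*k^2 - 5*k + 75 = (k - 5)*(k^2 - 2*k - 15) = (k - 5)*(k + 3)*(k - 5)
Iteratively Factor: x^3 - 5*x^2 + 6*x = (x)*(x^2 - 5*x + 6) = x*(x - 3)*(x - 2)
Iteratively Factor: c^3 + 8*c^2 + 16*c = (c + 4)*(c^2 + 4*c) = (c + 4)^2*(c)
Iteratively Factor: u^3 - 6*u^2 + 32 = (u - 4)*(u^2 - 2*u - 8) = (u - 4)^2*(u + 2)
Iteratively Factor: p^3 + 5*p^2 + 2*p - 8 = (p + 4)*(p^2 + p - 2) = (p + 2)*(p + 4)*(p - 1)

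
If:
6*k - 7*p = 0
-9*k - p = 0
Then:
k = 0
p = 0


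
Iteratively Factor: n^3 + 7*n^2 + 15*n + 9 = (n + 1)*(n^2 + 6*n + 9) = (n + 1)*(n + 3)*(n + 3)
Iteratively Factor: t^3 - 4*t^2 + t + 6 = (t - 2)*(t^2 - 2*t - 3) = (t - 3)*(t - 2)*(t + 1)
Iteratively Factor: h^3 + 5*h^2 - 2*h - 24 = (h - 2)*(h^2 + 7*h + 12) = (h - 2)*(h + 3)*(h + 4)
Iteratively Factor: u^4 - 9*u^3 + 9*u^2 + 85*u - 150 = (u - 5)*(u^3 - 4*u^2 - 11*u + 30) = (u - 5)*(u + 3)*(u^2 - 7*u + 10) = (u - 5)^2*(u + 3)*(u - 2)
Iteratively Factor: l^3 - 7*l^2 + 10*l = (l - 5)*(l^2 - 2*l) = l*(l - 5)*(l - 2)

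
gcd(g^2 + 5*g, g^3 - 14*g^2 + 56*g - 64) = 1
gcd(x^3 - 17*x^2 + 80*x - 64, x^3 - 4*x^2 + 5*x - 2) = x - 1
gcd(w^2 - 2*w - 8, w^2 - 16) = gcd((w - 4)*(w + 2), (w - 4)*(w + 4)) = w - 4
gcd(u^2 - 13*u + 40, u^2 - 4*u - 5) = u - 5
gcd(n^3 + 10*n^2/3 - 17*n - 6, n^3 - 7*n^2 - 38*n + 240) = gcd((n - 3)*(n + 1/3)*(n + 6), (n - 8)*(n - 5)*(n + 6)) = n + 6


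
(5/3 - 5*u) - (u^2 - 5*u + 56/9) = -u^2 - 41/9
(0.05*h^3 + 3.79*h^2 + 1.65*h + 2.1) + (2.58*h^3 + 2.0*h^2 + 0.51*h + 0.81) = 2.63*h^3 + 5.79*h^2 + 2.16*h + 2.91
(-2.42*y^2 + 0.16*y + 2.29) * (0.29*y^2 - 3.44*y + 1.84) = -0.7018*y^4 + 8.3712*y^3 - 4.3391*y^2 - 7.5832*y + 4.2136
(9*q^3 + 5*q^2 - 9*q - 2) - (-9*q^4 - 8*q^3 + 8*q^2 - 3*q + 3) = 9*q^4 + 17*q^3 - 3*q^2 - 6*q - 5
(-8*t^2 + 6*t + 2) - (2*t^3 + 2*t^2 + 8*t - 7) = -2*t^3 - 10*t^2 - 2*t + 9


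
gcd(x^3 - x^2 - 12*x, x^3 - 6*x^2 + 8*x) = x^2 - 4*x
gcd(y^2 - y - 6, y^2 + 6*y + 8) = y + 2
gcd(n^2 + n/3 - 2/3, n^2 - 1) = n + 1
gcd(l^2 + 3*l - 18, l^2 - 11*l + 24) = l - 3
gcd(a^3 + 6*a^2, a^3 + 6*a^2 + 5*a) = a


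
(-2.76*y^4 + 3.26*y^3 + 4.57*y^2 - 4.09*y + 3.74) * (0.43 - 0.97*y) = 2.6772*y^5 - 4.349*y^4 - 3.0311*y^3 + 5.9324*y^2 - 5.3865*y + 1.6082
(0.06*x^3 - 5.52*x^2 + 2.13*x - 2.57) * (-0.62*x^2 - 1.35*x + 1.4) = -0.0372*x^5 + 3.3414*x^4 + 6.2154*x^3 - 9.0101*x^2 + 6.4515*x - 3.598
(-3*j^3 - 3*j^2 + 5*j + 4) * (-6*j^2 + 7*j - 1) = 18*j^5 - 3*j^4 - 48*j^3 + 14*j^2 + 23*j - 4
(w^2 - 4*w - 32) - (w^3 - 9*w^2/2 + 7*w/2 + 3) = -w^3 + 11*w^2/2 - 15*w/2 - 35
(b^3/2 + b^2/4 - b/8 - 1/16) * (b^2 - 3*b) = b^5/2 - 5*b^4/4 - 7*b^3/8 + 5*b^2/16 + 3*b/16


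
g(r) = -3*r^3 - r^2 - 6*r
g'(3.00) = -93.00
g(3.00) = -108.00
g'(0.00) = -6.00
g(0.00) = 0.00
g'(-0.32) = -6.28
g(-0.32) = 1.92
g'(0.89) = -14.91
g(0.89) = -8.25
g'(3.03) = -94.69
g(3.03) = -110.82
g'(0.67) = -11.38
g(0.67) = -5.37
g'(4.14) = -168.54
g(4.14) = -254.85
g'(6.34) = -380.44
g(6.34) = -842.76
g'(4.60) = -205.64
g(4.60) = -340.77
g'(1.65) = -33.80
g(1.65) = -26.10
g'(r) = -9*r^2 - 2*r - 6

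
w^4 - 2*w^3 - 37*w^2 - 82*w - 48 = (w - 8)*(w + 1)*(w + 2)*(w + 3)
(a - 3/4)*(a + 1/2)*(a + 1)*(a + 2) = a^4 + 11*a^3/4 + 7*a^2/8 - 13*a/8 - 3/4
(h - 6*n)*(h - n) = h^2 - 7*h*n + 6*n^2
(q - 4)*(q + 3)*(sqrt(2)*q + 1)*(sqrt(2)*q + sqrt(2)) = 2*q^4 + sqrt(2)*q^3 - 26*q^2 - 24*q - 13*sqrt(2)*q - 12*sqrt(2)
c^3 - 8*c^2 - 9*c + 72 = (c - 8)*(c - 3)*(c + 3)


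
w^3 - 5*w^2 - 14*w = w*(w - 7)*(w + 2)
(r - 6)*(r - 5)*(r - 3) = r^3 - 14*r^2 + 63*r - 90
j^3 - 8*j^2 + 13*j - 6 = (j - 6)*(j - 1)^2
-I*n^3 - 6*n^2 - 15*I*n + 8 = (n - 8*I)*(n + I)*(-I*n + 1)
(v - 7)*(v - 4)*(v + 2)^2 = v^4 - 7*v^3 - 12*v^2 + 68*v + 112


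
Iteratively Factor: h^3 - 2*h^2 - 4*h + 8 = (h + 2)*(h^2 - 4*h + 4) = (h - 2)*(h + 2)*(h - 2)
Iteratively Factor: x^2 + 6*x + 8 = (x + 2)*(x + 4)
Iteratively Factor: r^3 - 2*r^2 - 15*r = (r - 5)*(r^2 + 3*r) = r*(r - 5)*(r + 3)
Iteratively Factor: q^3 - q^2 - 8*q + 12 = (q - 2)*(q^2 + q - 6) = (q - 2)*(q + 3)*(q - 2)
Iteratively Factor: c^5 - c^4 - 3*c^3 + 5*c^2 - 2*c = (c - 1)*(c^4 - 3*c^2 + 2*c) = (c - 1)^2*(c^3 + c^2 - 2*c) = (c - 1)^3*(c^2 + 2*c) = (c - 1)^3*(c + 2)*(c)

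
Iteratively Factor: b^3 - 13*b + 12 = (b + 4)*(b^2 - 4*b + 3) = (b - 1)*(b + 4)*(b - 3)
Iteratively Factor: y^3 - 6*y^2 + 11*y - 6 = (y - 3)*(y^2 - 3*y + 2) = (y - 3)*(y - 2)*(y - 1)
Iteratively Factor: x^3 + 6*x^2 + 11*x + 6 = (x + 3)*(x^2 + 3*x + 2) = (x + 2)*(x + 3)*(x + 1)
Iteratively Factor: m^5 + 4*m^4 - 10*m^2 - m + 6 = (m + 1)*(m^4 + 3*m^3 - 3*m^2 - 7*m + 6) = (m - 1)*(m + 1)*(m^3 + 4*m^2 + m - 6) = (m - 1)*(m + 1)*(m + 3)*(m^2 + m - 2) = (m - 1)^2*(m + 1)*(m + 3)*(m + 2)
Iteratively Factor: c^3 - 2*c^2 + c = (c)*(c^2 - 2*c + 1) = c*(c - 1)*(c - 1)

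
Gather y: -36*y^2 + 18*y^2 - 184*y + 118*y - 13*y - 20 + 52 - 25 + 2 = -18*y^2 - 79*y + 9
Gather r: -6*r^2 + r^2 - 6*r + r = -5*r^2 - 5*r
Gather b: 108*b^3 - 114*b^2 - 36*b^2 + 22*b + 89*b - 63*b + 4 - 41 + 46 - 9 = 108*b^3 - 150*b^2 + 48*b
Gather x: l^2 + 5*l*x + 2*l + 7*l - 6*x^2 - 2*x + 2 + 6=l^2 + 9*l - 6*x^2 + x*(5*l - 2) + 8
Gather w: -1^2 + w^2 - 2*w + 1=w^2 - 2*w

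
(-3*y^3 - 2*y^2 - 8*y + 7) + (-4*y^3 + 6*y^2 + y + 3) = -7*y^3 + 4*y^2 - 7*y + 10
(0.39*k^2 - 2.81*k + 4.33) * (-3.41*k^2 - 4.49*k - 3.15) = -1.3299*k^4 + 7.831*k^3 - 3.3769*k^2 - 10.5902*k - 13.6395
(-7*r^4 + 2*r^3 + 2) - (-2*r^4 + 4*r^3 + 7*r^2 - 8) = -5*r^4 - 2*r^3 - 7*r^2 + 10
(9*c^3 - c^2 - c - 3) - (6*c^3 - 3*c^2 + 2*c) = 3*c^3 + 2*c^2 - 3*c - 3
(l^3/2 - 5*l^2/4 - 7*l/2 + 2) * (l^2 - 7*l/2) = l^5/2 - 3*l^4 + 7*l^3/8 + 57*l^2/4 - 7*l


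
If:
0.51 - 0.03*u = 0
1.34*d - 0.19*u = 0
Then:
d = 2.41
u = 17.00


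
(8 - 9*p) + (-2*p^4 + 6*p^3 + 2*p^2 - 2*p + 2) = -2*p^4 + 6*p^3 + 2*p^2 - 11*p + 10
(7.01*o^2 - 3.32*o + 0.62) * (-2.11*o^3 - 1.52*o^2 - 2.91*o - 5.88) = -14.7911*o^5 - 3.65*o^4 - 16.6609*o^3 - 32.5*o^2 + 17.7174*o - 3.6456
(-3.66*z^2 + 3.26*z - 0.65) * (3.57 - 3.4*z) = 12.444*z^3 - 24.1502*z^2 + 13.8482*z - 2.3205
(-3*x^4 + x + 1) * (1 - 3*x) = 9*x^5 - 3*x^4 - 3*x^2 - 2*x + 1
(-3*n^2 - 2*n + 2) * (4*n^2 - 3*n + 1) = -12*n^4 + n^3 + 11*n^2 - 8*n + 2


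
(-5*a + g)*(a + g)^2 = -5*a^3 - 9*a^2*g - 3*a*g^2 + g^3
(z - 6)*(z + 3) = z^2 - 3*z - 18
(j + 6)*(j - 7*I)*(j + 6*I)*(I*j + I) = I*j^4 + j^3 + 7*I*j^3 + 7*j^2 + 48*I*j^2 + 6*j + 294*I*j + 252*I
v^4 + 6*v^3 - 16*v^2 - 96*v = v*(v - 4)*(v + 4)*(v + 6)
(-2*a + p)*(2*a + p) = -4*a^2 + p^2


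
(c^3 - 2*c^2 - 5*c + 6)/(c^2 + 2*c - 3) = (c^2 - c - 6)/(c + 3)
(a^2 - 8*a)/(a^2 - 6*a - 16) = a/(a + 2)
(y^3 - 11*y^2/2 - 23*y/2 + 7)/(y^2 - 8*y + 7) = (y^2 + 3*y/2 - 1)/(y - 1)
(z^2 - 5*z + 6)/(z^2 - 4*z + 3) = (z - 2)/(z - 1)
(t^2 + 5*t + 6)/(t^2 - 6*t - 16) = (t + 3)/(t - 8)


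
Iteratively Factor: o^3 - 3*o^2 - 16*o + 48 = (o - 4)*(o^2 + o - 12) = (o - 4)*(o - 3)*(o + 4)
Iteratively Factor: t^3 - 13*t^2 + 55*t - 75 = (t - 5)*(t^2 - 8*t + 15) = (t - 5)^2*(t - 3)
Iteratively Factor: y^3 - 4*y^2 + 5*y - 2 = (y - 1)*(y^2 - 3*y + 2) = (y - 2)*(y - 1)*(y - 1)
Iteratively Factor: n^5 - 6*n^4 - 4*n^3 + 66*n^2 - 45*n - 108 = (n - 4)*(n^4 - 2*n^3 - 12*n^2 + 18*n + 27) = (n - 4)*(n + 3)*(n^3 - 5*n^2 + 3*n + 9) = (n - 4)*(n - 3)*(n + 3)*(n^2 - 2*n - 3) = (n - 4)*(n - 3)*(n + 1)*(n + 3)*(n - 3)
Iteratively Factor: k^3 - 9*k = (k - 3)*(k^2 + 3*k) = (k - 3)*(k + 3)*(k)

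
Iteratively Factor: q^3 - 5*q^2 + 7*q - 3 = (q - 3)*(q^2 - 2*q + 1) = (q - 3)*(q - 1)*(q - 1)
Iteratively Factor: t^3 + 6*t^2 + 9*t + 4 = (t + 4)*(t^2 + 2*t + 1) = (t + 1)*(t + 4)*(t + 1)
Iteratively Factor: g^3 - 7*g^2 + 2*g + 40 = (g - 4)*(g^2 - 3*g - 10) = (g - 4)*(g + 2)*(g - 5)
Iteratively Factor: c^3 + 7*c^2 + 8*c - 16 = (c + 4)*(c^2 + 3*c - 4) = (c + 4)^2*(c - 1)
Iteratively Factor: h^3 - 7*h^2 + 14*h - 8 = (h - 2)*(h^2 - 5*h + 4) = (h - 4)*(h - 2)*(h - 1)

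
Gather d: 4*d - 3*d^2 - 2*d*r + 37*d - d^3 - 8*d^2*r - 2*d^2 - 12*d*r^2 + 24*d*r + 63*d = -d^3 + d^2*(-8*r - 5) + d*(-12*r^2 + 22*r + 104)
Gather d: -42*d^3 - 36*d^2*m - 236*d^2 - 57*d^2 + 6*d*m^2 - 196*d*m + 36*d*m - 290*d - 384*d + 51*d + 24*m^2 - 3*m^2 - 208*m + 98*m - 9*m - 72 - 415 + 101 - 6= -42*d^3 + d^2*(-36*m - 293) + d*(6*m^2 - 160*m - 623) + 21*m^2 - 119*m - 392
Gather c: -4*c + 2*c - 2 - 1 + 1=-2*c - 2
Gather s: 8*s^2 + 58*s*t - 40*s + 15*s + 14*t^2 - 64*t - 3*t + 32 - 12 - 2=8*s^2 + s*(58*t - 25) + 14*t^2 - 67*t + 18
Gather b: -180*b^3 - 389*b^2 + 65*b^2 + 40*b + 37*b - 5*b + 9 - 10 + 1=-180*b^3 - 324*b^2 + 72*b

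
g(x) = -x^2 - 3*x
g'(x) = -2*x - 3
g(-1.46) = 2.25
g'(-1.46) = -0.08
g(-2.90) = 0.29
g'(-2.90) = 2.80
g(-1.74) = 2.19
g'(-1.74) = 0.48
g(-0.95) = 1.95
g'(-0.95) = -1.10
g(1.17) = -4.88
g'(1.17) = -5.34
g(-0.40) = 1.04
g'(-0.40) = -2.20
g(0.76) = -2.86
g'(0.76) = -4.52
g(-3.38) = -1.28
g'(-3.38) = 3.76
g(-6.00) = -18.00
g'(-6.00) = 9.00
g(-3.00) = 0.00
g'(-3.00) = 3.00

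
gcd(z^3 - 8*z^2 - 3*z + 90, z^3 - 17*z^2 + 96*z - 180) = z^2 - 11*z + 30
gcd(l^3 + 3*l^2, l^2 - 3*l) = l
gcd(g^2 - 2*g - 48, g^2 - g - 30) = 1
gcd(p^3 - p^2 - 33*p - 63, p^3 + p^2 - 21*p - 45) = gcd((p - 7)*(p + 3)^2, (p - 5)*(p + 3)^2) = p^2 + 6*p + 9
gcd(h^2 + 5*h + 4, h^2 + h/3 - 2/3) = h + 1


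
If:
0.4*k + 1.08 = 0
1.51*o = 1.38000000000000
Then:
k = -2.70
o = 0.91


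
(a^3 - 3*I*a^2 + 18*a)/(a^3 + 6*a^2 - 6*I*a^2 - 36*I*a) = (a + 3*I)/(a + 6)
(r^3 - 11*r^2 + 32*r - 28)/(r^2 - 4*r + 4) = r - 7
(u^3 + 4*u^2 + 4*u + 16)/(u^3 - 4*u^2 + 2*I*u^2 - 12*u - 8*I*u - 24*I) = (u^2 + 2*u*(2 - I) - 8*I)/(u^2 - 4*u - 12)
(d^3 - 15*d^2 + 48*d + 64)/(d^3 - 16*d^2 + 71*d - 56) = (d^2 - 7*d - 8)/(d^2 - 8*d + 7)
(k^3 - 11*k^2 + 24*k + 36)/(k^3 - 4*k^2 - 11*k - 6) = (k - 6)/(k + 1)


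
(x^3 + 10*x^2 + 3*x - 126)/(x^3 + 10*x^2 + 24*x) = (x^2 + 4*x - 21)/(x*(x + 4))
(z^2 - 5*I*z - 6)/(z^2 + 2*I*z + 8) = (z - 3*I)/(z + 4*I)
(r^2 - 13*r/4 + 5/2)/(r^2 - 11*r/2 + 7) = (4*r - 5)/(2*(2*r - 7))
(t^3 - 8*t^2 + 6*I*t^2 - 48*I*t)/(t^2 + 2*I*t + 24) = t*(t - 8)/(t - 4*I)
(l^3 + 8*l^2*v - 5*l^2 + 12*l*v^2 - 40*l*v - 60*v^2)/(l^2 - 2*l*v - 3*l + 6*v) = (l^3 + 8*l^2*v - 5*l^2 + 12*l*v^2 - 40*l*v - 60*v^2)/(l^2 - 2*l*v - 3*l + 6*v)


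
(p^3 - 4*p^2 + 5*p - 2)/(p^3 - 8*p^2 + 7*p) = (p^2 - 3*p + 2)/(p*(p - 7))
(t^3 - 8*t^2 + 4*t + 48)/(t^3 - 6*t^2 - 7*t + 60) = (t^2 - 4*t - 12)/(t^2 - 2*t - 15)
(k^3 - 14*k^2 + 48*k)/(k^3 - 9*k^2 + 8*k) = (k - 6)/(k - 1)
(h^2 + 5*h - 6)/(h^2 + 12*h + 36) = (h - 1)/(h + 6)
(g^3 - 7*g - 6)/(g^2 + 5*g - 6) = (g^3 - 7*g - 6)/(g^2 + 5*g - 6)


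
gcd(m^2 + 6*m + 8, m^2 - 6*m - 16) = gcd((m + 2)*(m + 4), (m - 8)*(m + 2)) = m + 2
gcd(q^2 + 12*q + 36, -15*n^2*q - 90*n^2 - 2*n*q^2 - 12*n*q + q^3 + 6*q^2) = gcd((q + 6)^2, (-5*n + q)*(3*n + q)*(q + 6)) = q + 6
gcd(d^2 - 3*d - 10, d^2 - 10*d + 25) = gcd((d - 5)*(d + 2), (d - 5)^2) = d - 5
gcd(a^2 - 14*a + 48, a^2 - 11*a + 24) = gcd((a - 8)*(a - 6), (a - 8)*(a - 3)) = a - 8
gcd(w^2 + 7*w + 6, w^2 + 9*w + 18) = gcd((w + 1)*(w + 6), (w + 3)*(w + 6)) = w + 6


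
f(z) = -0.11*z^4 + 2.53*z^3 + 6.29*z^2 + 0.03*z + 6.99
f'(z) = -0.44*z^3 + 7.59*z^2 + 12.58*z + 0.03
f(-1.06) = 10.87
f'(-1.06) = -4.25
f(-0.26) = 7.36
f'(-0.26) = -2.72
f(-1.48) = 11.99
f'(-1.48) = -0.54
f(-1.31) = 11.73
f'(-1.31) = -2.44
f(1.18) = 19.73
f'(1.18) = 24.72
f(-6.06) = -473.59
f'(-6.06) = 300.45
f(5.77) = 580.66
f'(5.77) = 240.79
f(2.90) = 113.90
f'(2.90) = 89.61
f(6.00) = 637.53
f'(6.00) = 253.71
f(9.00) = 1639.41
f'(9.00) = 407.28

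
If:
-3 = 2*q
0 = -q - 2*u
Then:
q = -3/2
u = 3/4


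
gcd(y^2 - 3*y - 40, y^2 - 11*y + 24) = y - 8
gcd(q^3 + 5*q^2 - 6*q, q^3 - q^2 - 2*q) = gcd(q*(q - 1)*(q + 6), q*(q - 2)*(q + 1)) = q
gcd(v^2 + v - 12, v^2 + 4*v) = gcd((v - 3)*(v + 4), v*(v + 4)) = v + 4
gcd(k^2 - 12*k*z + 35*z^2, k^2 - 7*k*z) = -k + 7*z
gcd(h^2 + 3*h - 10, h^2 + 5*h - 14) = h - 2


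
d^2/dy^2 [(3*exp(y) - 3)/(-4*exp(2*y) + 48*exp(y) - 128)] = 3*(-exp(4*y) - 8*exp(3*y) + 156*exp(2*y) - 368*exp(y) - 640)*exp(y)/(4*(exp(6*y) - 36*exp(5*y) + 528*exp(4*y) - 4032*exp(3*y) + 16896*exp(2*y) - 36864*exp(y) + 32768))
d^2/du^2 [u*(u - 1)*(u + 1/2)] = 6*u - 1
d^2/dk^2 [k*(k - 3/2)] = 2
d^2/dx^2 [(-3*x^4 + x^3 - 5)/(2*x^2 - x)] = 2*(-12*x^6 + 18*x^5 - 9*x^4 + x^3 - 60*x^2 + 30*x - 5)/(x^3*(8*x^3 - 12*x^2 + 6*x - 1))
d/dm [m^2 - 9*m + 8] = 2*m - 9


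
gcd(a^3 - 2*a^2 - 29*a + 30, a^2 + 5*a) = a + 5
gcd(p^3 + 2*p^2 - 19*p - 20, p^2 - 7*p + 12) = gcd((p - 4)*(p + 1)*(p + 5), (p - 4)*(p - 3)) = p - 4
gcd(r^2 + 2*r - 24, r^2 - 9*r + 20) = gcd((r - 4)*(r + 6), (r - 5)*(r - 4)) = r - 4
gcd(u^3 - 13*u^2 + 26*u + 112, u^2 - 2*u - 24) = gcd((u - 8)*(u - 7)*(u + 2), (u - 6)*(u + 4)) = 1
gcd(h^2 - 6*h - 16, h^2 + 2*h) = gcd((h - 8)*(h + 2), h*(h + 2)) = h + 2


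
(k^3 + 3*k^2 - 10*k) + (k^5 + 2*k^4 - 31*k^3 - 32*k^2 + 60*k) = k^5 + 2*k^4 - 30*k^3 - 29*k^2 + 50*k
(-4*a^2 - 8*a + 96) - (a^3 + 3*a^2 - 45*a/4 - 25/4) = -a^3 - 7*a^2 + 13*a/4 + 409/4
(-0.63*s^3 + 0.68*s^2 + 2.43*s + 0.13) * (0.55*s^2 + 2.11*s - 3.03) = -0.3465*s^5 - 0.9553*s^4 + 4.6802*s^3 + 3.1384*s^2 - 7.0886*s - 0.3939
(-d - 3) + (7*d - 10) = 6*d - 13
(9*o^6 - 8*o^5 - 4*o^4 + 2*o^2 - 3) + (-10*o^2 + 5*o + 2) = 9*o^6 - 8*o^5 - 4*o^4 - 8*o^2 + 5*o - 1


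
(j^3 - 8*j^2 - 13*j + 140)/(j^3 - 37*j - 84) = (j - 5)/(j + 3)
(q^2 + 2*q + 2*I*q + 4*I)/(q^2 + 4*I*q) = (q^2 + 2*q*(1 + I) + 4*I)/(q*(q + 4*I))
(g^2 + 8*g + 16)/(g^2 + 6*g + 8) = (g + 4)/(g + 2)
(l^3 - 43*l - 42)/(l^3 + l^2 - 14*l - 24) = (l^3 - 43*l - 42)/(l^3 + l^2 - 14*l - 24)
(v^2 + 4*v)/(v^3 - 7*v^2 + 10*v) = (v + 4)/(v^2 - 7*v + 10)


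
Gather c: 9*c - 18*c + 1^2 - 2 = -9*c - 1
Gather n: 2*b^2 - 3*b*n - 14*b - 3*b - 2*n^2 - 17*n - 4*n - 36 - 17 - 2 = 2*b^2 - 17*b - 2*n^2 + n*(-3*b - 21) - 55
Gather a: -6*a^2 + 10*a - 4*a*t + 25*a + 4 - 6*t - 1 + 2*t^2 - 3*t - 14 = -6*a^2 + a*(35 - 4*t) + 2*t^2 - 9*t - 11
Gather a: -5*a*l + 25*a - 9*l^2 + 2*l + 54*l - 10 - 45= a*(25 - 5*l) - 9*l^2 + 56*l - 55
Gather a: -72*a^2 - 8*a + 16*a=-72*a^2 + 8*a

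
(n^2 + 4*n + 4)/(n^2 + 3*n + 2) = (n + 2)/(n + 1)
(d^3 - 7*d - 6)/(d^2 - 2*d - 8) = (d^2 - 2*d - 3)/(d - 4)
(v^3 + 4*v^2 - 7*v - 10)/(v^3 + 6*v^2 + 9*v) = (v^3 + 4*v^2 - 7*v - 10)/(v*(v^2 + 6*v + 9))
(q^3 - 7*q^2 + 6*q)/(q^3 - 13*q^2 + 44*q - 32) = q*(q - 6)/(q^2 - 12*q + 32)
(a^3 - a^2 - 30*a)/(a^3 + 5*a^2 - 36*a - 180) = a/(a + 6)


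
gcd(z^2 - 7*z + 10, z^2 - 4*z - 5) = z - 5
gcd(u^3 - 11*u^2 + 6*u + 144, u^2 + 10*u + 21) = u + 3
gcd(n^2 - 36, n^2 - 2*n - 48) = n + 6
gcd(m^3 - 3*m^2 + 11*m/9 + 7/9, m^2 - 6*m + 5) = m - 1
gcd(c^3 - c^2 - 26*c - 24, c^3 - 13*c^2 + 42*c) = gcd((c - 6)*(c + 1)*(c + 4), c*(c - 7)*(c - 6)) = c - 6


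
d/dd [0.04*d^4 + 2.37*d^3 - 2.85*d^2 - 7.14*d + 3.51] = 0.16*d^3 + 7.11*d^2 - 5.7*d - 7.14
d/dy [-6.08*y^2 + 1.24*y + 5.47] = 1.24 - 12.16*y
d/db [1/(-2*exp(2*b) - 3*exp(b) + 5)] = (4*exp(b) + 3)*exp(b)/(2*exp(2*b) + 3*exp(b) - 5)^2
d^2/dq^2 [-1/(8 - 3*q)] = 18/(3*q - 8)^3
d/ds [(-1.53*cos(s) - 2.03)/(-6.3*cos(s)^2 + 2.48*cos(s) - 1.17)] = (9.639*cos(s)^2 + 25.578*cos(s) - 6.8245)*sin(s)/(39.69*cos(s)^4 - 31.248*cos(s)^3 + 20.8924*cos(s)^2 - 5.8032*cos(s) + 1.3689)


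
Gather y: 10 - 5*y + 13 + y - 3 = 20 - 4*y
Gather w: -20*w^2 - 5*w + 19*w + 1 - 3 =-20*w^2 + 14*w - 2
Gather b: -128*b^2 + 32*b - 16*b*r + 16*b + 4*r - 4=-128*b^2 + b*(48 - 16*r) + 4*r - 4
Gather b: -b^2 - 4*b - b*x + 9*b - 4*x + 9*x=-b^2 + b*(5 - x) + 5*x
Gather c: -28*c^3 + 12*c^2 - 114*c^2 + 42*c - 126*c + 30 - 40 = -28*c^3 - 102*c^2 - 84*c - 10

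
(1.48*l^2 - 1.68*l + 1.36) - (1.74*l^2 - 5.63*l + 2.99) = -0.26*l^2 + 3.95*l - 1.63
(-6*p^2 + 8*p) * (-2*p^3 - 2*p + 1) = 12*p^5 - 16*p^4 + 12*p^3 - 22*p^2 + 8*p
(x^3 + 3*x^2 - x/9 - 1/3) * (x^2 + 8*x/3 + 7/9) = x^5 + 17*x^4/3 + 26*x^3/3 + 46*x^2/27 - 79*x/81 - 7/27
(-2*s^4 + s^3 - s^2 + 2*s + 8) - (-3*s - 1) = -2*s^4 + s^3 - s^2 + 5*s + 9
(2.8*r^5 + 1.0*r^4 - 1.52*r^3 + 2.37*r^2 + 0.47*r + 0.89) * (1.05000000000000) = 2.94*r^5 + 1.05*r^4 - 1.596*r^3 + 2.4885*r^2 + 0.4935*r + 0.9345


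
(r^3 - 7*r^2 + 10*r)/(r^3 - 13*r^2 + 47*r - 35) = r*(r - 2)/(r^2 - 8*r + 7)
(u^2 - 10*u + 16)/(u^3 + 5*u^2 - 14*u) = (u - 8)/(u*(u + 7))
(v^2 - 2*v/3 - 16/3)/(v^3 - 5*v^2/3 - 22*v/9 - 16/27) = 9*(v + 2)/(9*v^2 + 9*v + 2)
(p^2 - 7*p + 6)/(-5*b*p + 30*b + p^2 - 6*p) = (p - 1)/(-5*b + p)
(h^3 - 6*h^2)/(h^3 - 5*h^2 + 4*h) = h*(h - 6)/(h^2 - 5*h + 4)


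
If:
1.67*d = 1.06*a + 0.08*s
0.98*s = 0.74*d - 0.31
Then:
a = 2.01096379398266*s + 0.659994900560938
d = 1.32432432432432*s + 0.418918918918919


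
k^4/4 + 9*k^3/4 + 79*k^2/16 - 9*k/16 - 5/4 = (k/4 + 1)*(k - 1/2)*(k + 1/2)*(k + 5)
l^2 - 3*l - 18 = (l - 6)*(l + 3)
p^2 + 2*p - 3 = (p - 1)*(p + 3)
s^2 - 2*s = s*(s - 2)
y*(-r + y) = -r*y + y^2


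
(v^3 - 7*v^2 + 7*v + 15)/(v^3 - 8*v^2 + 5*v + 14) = (v^2 - 8*v + 15)/(v^2 - 9*v + 14)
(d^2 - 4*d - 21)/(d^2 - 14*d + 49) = (d + 3)/(d - 7)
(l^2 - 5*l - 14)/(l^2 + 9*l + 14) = (l - 7)/(l + 7)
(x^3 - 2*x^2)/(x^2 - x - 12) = x^2*(2 - x)/(-x^2 + x + 12)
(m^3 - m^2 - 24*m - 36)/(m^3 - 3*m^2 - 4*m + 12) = (m^2 - 3*m - 18)/(m^2 - 5*m + 6)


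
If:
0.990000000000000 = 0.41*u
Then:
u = 2.41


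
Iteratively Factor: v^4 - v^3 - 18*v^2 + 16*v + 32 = (v - 2)*(v^3 + v^2 - 16*v - 16) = (v - 2)*(v + 4)*(v^2 - 3*v - 4) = (v - 4)*(v - 2)*(v + 4)*(v + 1)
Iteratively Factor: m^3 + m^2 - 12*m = (m + 4)*(m^2 - 3*m) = (m - 3)*(m + 4)*(m)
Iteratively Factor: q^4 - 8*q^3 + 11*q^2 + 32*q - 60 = (q - 3)*(q^3 - 5*q^2 - 4*q + 20) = (q - 3)*(q + 2)*(q^2 - 7*q + 10) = (q - 5)*(q - 3)*(q + 2)*(q - 2)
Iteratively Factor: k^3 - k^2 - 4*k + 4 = (k - 1)*(k^2 - 4) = (k - 2)*(k - 1)*(k + 2)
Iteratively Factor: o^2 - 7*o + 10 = (o - 2)*(o - 5)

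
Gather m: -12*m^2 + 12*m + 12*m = -12*m^2 + 24*m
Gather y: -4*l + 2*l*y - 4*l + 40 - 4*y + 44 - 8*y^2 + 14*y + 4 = -8*l - 8*y^2 + y*(2*l + 10) + 88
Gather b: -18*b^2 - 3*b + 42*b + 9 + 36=-18*b^2 + 39*b + 45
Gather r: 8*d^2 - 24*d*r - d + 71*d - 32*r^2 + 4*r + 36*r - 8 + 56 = 8*d^2 + 70*d - 32*r^2 + r*(40 - 24*d) + 48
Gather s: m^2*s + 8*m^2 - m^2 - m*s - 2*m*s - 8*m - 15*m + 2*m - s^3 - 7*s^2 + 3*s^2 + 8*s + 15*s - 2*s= 7*m^2 - 21*m - s^3 - 4*s^2 + s*(m^2 - 3*m + 21)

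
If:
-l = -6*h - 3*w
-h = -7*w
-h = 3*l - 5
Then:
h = 35/142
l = 225/142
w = 5/142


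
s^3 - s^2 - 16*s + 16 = (s - 4)*(s - 1)*(s + 4)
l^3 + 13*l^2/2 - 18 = (l - 3/2)*(l + 2)*(l + 6)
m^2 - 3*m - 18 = (m - 6)*(m + 3)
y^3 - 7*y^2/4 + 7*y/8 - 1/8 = (y - 1)*(y - 1/2)*(y - 1/4)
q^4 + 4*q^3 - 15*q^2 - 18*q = q*(q - 3)*(q + 1)*(q + 6)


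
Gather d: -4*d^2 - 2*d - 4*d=-4*d^2 - 6*d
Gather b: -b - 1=-b - 1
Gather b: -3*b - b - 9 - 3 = -4*b - 12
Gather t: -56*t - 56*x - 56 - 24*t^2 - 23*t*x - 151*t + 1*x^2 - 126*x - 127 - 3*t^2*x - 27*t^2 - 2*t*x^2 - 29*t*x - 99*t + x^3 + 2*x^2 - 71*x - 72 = t^2*(-3*x - 51) + t*(-2*x^2 - 52*x - 306) + x^3 + 3*x^2 - 253*x - 255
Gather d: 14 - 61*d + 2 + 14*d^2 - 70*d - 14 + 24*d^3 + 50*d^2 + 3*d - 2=24*d^3 + 64*d^2 - 128*d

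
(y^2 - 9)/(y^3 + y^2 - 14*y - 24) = (y - 3)/(y^2 - 2*y - 8)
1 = 1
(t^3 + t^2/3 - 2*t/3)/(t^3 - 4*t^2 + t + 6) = t*(3*t - 2)/(3*(t^2 - 5*t + 6))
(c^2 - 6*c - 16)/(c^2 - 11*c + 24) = (c + 2)/(c - 3)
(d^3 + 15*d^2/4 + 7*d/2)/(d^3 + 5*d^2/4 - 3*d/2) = (4*d + 7)/(4*d - 3)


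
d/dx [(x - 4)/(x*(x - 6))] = (-x^2 + 8*x - 24)/(x^2*(x^2 - 12*x + 36))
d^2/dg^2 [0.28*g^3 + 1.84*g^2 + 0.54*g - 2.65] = 1.68*g + 3.68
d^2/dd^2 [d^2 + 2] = 2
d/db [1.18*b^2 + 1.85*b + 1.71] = 2.36*b + 1.85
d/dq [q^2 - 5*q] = 2*q - 5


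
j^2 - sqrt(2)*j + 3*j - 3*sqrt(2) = (j + 3)*(j - sqrt(2))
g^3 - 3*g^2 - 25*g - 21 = (g - 7)*(g + 1)*(g + 3)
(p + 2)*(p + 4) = p^2 + 6*p + 8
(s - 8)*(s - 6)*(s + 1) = s^3 - 13*s^2 + 34*s + 48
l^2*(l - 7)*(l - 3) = l^4 - 10*l^3 + 21*l^2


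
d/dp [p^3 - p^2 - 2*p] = 3*p^2 - 2*p - 2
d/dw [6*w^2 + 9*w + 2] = 12*w + 9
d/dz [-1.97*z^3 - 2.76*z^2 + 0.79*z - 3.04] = -5.91*z^2 - 5.52*z + 0.79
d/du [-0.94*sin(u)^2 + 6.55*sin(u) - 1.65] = (6.55 - 1.88*sin(u))*cos(u)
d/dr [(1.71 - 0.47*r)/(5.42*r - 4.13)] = (30.260923 - 39.712882*r)/(5.42*r - 4.13)^3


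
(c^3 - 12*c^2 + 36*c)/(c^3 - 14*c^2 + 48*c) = (c - 6)/(c - 8)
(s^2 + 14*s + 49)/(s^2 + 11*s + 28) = (s + 7)/(s + 4)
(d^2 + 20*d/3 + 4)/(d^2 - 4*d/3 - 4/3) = (d + 6)/(d - 2)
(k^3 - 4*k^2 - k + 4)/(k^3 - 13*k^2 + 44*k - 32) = (k + 1)/(k - 8)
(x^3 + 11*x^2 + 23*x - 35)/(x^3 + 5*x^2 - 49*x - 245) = (x - 1)/(x - 7)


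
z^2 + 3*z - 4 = (z - 1)*(z + 4)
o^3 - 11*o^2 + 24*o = o*(o - 8)*(o - 3)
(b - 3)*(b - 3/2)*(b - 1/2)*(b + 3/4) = b^4 - 17*b^3/4 + 3*b^2 + 45*b/16 - 27/16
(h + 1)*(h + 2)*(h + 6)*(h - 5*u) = h^4 - 5*h^3*u + 9*h^3 - 45*h^2*u + 20*h^2 - 100*h*u + 12*h - 60*u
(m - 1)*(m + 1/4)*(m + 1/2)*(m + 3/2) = m^4 + 5*m^3/4 - m^2 - 17*m/16 - 3/16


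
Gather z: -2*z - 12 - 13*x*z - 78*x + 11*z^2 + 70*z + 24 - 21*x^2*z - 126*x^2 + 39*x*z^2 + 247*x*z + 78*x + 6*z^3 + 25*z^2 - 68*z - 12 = -126*x^2 + 6*z^3 + z^2*(39*x + 36) + z*(-21*x^2 + 234*x)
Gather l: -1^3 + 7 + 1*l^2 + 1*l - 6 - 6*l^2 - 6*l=-5*l^2 - 5*l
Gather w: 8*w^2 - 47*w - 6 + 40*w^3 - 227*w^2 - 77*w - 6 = 40*w^3 - 219*w^2 - 124*w - 12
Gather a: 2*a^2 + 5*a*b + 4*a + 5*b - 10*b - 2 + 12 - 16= 2*a^2 + a*(5*b + 4) - 5*b - 6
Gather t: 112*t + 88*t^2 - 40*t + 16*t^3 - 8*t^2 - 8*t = 16*t^3 + 80*t^2 + 64*t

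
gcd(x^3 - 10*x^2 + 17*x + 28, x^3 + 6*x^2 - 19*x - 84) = x - 4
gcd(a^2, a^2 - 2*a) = a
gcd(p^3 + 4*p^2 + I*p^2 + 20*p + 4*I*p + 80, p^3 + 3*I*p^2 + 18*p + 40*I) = p^2 + I*p + 20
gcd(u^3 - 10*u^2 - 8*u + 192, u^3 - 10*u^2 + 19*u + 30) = u - 6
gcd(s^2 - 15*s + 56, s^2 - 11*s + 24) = s - 8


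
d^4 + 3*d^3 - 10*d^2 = d^2*(d - 2)*(d + 5)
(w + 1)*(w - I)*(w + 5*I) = w^3 + w^2 + 4*I*w^2 + 5*w + 4*I*w + 5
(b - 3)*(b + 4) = b^2 + b - 12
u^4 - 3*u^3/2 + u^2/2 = u^2*(u - 1)*(u - 1/2)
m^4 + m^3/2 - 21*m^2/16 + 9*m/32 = m*(m - 3/4)*(m - 1/4)*(m + 3/2)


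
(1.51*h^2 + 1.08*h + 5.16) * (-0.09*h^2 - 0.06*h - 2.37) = -0.1359*h^4 - 0.1878*h^3 - 4.1079*h^2 - 2.8692*h - 12.2292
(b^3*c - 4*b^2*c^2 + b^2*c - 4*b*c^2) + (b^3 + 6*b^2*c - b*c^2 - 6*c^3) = b^3*c + b^3 - 4*b^2*c^2 + 7*b^2*c - 5*b*c^2 - 6*c^3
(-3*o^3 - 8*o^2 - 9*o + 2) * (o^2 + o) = -3*o^5 - 11*o^4 - 17*o^3 - 7*o^2 + 2*o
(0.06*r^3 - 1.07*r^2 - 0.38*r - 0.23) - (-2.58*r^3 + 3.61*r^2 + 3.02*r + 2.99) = 2.64*r^3 - 4.68*r^2 - 3.4*r - 3.22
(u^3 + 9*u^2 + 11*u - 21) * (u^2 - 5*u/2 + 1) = u^5 + 13*u^4/2 - 21*u^3/2 - 79*u^2/2 + 127*u/2 - 21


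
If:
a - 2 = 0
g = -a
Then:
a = 2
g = -2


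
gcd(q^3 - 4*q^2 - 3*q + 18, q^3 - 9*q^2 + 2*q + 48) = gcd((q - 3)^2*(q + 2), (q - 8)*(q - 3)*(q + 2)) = q^2 - q - 6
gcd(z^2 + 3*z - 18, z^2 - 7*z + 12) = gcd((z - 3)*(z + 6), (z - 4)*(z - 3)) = z - 3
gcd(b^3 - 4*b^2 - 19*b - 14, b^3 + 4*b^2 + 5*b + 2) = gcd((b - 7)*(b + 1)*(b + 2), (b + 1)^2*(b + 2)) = b^2 + 3*b + 2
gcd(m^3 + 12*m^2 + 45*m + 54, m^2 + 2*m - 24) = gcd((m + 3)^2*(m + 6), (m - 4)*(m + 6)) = m + 6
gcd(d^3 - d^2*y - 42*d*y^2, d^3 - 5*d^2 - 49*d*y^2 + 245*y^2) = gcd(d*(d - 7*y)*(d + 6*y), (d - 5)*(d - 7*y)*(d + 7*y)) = -d + 7*y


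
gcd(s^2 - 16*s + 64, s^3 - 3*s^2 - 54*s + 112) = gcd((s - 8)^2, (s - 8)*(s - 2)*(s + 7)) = s - 8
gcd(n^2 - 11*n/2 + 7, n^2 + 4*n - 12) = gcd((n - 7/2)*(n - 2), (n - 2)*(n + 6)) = n - 2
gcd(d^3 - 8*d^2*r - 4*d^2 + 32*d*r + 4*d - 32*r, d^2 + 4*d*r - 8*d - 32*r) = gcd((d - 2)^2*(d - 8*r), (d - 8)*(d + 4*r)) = 1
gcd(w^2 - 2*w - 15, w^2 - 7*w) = 1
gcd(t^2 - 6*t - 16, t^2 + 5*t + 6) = t + 2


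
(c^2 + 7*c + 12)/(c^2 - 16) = (c + 3)/(c - 4)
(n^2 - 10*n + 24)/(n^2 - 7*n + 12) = (n - 6)/(n - 3)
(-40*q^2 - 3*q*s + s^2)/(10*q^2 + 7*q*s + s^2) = (-8*q + s)/(2*q + s)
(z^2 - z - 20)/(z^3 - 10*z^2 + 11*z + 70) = (z + 4)/(z^2 - 5*z - 14)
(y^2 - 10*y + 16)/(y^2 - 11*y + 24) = (y - 2)/(y - 3)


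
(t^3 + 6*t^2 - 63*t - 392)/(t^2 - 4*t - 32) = (t^2 + 14*t + 49)/(t + 4)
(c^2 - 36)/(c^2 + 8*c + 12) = (c - 6)/(c + 2)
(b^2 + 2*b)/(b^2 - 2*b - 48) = b*(b + 2)/(b^2 - 2*b - 48)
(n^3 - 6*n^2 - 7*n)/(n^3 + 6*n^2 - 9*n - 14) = n*(n - 7)/(n^2 + 5*n - 14)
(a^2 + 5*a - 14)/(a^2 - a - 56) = (a - 2)/(a - 8)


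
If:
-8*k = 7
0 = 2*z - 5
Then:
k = -7/8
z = 5/2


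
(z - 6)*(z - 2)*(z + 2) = z^3 - 6*z^2 - 4*z + 24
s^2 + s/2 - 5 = (s - 2)*(s + 5/2)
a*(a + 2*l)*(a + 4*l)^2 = a^4 + 10*a^3*l + 32*a^2*l^2 + 32*a*l^3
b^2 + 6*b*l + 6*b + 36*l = (b + 6)*(b + 6*l)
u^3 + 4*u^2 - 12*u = u*(u - 2)*(u + 6)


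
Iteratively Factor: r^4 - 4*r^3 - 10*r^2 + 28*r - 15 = (r + 3)*(r^3 - 7*r^2 + 11*r - 5) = (r - 1)*(r + 3)*(r^2 - 6*r + 5) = (r - 5)*(r - 1)*(r + 3)*(r - 1)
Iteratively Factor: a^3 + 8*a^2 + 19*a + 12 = (a + 4)*(a^2 + 4*a + 3) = (a + 3)*(a + 4)*(a + 1)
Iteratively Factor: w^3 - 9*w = (w)*(w^2 - 9) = w*(w - 3)*(w + 3)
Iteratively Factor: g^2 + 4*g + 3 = (g + 3)*(g + 1)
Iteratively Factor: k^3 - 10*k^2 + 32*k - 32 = (k - 4)*(k^2 - 6*k + 8) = (k - 4)*(k - 2)*(k - 4)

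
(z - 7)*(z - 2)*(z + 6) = z^3 - 3*z^2 - 40*z + 84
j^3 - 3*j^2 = j^2*(j - 3)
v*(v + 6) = v^2 + 6*v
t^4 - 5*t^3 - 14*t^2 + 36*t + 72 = (t - 6)*(t - 3)*(t + 2)^2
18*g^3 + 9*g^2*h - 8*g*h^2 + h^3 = (-6*g + h)*(-3*g + h)*(g + h)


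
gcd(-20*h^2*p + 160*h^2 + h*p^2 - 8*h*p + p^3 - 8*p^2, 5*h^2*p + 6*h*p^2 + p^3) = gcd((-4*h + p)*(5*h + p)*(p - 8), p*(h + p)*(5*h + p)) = 5*h + p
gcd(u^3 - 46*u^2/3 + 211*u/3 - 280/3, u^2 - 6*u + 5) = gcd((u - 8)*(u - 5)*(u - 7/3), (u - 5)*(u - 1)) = u - 5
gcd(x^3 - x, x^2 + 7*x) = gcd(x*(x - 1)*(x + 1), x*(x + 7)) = x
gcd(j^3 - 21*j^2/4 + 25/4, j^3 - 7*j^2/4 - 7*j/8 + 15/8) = j^2 - j/4 - 5/4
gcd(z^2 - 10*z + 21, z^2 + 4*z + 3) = 1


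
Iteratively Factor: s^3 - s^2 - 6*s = (s - 3)*(s^2 + 2*s) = (s - 3)*(s + 2)*(s)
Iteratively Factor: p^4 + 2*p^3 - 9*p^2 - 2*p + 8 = (p - 1)*(p^3 + 3*p^2 - 6*p - 8) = (p - 2)*(p - 1)*(p^2 + 5*p + 4) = (p - 2)*(p - 1)*(p + 4)*(p + 1)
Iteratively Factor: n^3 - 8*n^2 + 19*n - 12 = (n - 3)*(n^2 - 5*n + 4) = (n - 3)*(n - 1)*(n - 4)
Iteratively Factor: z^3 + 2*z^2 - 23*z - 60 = (z + 4)*(z^2 - 2*z - 15) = (z - 5)*(z + 4)*(z + 3)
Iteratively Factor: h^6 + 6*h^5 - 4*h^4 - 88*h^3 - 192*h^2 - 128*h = (h + 2)*(h^5 + 4*h^4 - 12*h^3 - 64*h^2 - 64*h) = (h + 2)*(h + 4)*(h^4 - 12*h^2 - 16*h) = h*(h + 2)*(h + 4)*(h^3 - 12*h - 16) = h*(h + 2)^2*(h + 4)*(h^2 - 2*h - 8) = h*(h - 4)*(h + 2)^2*(h + 4)*(h + 2)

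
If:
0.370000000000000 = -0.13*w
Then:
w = -2.85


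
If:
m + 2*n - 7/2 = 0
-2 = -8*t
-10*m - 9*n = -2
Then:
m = -5/2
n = 3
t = 1/4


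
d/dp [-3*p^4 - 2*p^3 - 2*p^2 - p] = -12*p^3 - 6*p^2 - 4*p - 1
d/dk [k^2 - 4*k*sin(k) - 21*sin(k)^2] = -4*k*cos(k) + 2*k - 4*sin(k) - 21*sin(2*k)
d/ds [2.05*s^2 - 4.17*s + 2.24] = 4.1*s - 4.17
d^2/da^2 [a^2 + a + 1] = 2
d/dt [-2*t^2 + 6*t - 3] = 6 - 4*t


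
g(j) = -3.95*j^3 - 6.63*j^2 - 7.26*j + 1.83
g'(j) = -11.85*j^2 - 13.26*j - 7.26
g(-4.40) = 241.89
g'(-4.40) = -178.33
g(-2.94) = 66.25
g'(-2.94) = -70.70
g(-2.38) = 34.80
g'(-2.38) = -42.82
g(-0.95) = 6.13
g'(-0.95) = -5.36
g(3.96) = -376.18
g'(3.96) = -245.60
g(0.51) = -4.12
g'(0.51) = -17.10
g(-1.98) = 20.87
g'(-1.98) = -27.46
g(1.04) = -17.33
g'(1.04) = -33.87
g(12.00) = -7865.61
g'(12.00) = -1872.78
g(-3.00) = 70.59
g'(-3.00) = -74.13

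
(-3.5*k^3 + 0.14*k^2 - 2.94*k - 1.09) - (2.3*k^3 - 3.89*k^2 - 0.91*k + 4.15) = -5.8*k^3 + 4.03*k^2 - 2.03*k - 5.24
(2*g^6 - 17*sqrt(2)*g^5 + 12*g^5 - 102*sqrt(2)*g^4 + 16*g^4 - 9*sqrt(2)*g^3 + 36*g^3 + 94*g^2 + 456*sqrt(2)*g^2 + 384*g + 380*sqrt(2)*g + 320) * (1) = 2*g^6 - 17*sqrt(2)*g^5 + 12*g^5 - 102*sqrt(2)*g^4 + 16*g^4 - 9*sqrt(2)*g^3 + 36*g^3 + 94*g^2 + 456*sqrt(2)*g^2 + 384*g + 380*sqrt(2)*g + 320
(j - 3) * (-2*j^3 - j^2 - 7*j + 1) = -2*j^4 + 5*j^3 - 4*j^2 + 22*j - 3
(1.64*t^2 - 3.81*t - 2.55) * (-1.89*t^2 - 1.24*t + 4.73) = -3.0996*t^4 + 5.1673*t^3 + 17.3011*t^2 - 14.8593*t - 12.0615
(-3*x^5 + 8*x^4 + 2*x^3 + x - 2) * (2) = -6*x^5 + 16*x^4 + 4*x^3 + 2*x - 4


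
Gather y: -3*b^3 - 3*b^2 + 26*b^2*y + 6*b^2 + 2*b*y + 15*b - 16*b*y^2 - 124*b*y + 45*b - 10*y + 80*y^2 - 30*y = -3*b^3 + 3*b^2 + 60*b + y^2*(80 - 16*b) + y*(26*b^2 - 122*b - 40)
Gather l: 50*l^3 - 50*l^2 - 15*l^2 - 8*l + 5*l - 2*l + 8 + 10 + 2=50*l^3 - 65*l^2 - 5*l + 20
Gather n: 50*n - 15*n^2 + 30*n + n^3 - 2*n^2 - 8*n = n^3 - 17*n^2 + 72*n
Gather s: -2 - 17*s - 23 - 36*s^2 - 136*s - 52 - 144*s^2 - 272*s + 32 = -180*s^2 - 425*s - 45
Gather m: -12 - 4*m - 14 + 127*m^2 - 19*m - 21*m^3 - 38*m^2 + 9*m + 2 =-21*m^3 + 89*m^2 - 14*m - 24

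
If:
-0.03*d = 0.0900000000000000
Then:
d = -3.00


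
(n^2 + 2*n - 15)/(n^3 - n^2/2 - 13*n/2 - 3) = 2*(n + 5)/(2*n^2 + 5*n + 2)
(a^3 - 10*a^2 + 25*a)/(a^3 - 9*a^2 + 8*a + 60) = a*(a - 5)/(a^2 - 4*a - 12)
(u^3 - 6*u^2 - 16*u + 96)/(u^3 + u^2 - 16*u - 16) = (u - 6)/(u + 1)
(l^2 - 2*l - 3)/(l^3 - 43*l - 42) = (l - 3)/(l^2 - l - 42)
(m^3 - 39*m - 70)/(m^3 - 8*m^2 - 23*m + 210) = (m + 2)/(m - 6)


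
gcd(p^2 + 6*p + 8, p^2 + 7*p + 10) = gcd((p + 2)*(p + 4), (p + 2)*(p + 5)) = p + 2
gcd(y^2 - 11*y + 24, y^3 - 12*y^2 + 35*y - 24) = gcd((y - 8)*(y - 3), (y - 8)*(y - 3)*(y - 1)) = y^2 - 11*y + 24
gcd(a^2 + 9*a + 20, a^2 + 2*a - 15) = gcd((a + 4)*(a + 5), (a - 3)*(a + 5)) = a + 5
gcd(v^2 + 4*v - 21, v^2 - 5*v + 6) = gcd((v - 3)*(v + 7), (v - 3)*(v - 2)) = v - 3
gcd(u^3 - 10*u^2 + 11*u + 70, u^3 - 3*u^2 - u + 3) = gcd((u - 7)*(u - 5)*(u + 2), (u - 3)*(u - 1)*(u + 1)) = 1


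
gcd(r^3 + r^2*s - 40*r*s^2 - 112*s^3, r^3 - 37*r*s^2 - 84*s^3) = r^2 - 3*r*s - 28*s^2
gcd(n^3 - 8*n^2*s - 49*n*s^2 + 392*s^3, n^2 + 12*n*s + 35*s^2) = n + 7*s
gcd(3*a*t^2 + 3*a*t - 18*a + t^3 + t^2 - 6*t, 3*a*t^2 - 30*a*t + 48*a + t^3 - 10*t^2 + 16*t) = 3*a*t - 6*a + t^2 - 2*t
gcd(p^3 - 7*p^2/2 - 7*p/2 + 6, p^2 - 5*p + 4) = p^2 - 5*p + 4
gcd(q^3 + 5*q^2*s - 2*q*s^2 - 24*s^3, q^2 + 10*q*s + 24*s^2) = q + 4*s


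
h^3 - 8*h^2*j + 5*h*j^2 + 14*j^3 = (h - 7*j)*(h - 2*j)*(h + j)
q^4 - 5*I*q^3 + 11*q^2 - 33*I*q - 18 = (q - 6*I)*(q - I)^2*(q + 3*I)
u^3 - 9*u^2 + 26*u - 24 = (u - 4)*(u - 3)*(u - 2)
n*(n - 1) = n^2 - n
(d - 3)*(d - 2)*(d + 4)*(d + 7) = d^4 + 6*d^3 - 21*d^2 - 74*d + 168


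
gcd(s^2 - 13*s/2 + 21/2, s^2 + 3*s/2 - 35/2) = s - 7/2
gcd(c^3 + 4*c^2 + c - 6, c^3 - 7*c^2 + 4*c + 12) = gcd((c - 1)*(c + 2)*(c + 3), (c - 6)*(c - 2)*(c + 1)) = 1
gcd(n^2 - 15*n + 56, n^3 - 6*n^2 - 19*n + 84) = n - 7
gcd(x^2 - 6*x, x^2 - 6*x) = x^2 - 6*x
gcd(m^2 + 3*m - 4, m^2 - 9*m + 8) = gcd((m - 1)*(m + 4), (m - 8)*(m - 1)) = m - 1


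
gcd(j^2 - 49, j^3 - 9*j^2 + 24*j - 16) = 1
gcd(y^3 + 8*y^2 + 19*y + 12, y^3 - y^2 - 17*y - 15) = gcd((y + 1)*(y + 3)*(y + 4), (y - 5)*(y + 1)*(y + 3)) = y^2 + 4*y + 3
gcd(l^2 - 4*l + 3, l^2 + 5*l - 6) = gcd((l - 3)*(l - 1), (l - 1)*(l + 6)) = l - 1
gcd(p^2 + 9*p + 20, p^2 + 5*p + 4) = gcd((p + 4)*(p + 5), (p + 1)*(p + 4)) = p + 4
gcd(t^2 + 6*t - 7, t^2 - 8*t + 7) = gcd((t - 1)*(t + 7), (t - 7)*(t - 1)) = t - 1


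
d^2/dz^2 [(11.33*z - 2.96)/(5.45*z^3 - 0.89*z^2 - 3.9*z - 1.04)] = (2019.17595*z^5 - 1384.76979*z^4 + 729.306966*z^3 + 1134.042384*z^2 - 225.230928*z - 176.472608)/(161.878625*z^9 - 79.305675*z^8 - 334.568415*z^7 + 20.124931*z^6 + 269.68305*z^5 + 89.549148*z^4 - 63.29388*z^3 - 50.343072*z^2 - 12.65472*z - 1.124864)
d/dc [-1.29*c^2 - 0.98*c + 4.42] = -2.58*c - 0.98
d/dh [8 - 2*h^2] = -4*h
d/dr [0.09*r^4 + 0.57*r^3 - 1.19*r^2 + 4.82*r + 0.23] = 0.36*r^3 + 1.71*r^2 - 2.38*r + 4.82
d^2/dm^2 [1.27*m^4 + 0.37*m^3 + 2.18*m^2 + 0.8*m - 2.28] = 15.24*m^2 + 2.22*m + 4.36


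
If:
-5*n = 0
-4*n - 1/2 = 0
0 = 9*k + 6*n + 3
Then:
No Solution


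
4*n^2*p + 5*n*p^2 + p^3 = p*(n + p)*(4*n + p)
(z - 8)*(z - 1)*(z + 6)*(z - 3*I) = z^4 - 3*z^3 - 3*I*z^3 - 46*z^2 + 9*I*z^2 + 48*z + 138*I*z - 144*I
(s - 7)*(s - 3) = s^2 - 10*s + 21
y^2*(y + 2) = y^3 + 2*y^2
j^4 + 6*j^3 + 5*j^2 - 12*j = j*(j - 1)*(j + 3)*(j + 4)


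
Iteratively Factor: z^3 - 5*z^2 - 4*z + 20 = (z + 2)*(z^2 - 7*z + 10) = (z - 5)*(z + 2)*(z - 2)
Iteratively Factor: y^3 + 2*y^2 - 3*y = (y)*(y^2 + 2*y - 3) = y*(y - 1)*(y + 3)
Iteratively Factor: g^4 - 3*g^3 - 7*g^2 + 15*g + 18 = (g + 2)*(g^3 - 5*g^2 + 3*g + 9) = (g + 1)*(g + 2)*(g^2 - 6*g + 9) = (g - 3)*(g + 1)*(g + 2)*(g - 3)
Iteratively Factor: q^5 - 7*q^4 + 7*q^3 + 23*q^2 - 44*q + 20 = (q - 1)*(q^4 - 6*q^3 + q^2 + 24*q - 20) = (q - 1)*(q + 2)*(q^3 - 8*q^2 + 17*q - 10) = (q - 2)*(q - 1)*(q + 2)*(q^2 - 6*q + 5) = (q - 5)*(q - 2)*(q - 1)*(q + 2)*(q - 1)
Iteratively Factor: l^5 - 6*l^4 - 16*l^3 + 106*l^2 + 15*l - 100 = (l + 1)*(l^4 - 7*l^3 - 9*l^2 + 115*l - 100) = (l - 5)*(l + 1)*(l^3 - 2*l^2 - 19*l + 20) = (l - 5)*(l + 1)*(l + 4)*(l^2 - 6*l + 5) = (l - 5)^2*(l + 1)*(l + 4)*(l - 1)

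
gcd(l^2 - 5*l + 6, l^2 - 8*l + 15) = l - 3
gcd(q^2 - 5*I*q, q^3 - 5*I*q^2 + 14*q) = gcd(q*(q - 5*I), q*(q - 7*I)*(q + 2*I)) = q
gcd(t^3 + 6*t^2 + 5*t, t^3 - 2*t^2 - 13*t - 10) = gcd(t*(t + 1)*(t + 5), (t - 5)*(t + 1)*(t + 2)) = t + 1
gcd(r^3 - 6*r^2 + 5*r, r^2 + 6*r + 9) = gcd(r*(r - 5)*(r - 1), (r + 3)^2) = 1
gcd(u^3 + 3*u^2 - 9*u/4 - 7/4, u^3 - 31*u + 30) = u - 1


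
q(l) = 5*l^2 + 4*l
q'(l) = 10*l + 4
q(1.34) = 14.34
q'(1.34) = 17.40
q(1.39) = 15.22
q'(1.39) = 17.90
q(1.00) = 9.00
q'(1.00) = 14.00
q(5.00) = 145.00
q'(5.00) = 54.00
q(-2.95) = 31.71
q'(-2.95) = -25.50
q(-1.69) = 7.52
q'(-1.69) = -12.90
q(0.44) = 2.73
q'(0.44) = 8.40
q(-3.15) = 37.01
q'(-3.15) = -27.50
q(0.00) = 0.00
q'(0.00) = 4.00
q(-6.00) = 156.00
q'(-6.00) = -56.00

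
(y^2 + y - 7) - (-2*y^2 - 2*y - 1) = 3*y^2 + 3*y - 6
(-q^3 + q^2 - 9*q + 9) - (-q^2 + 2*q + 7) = -q^3 + 2*q^2 - 11*q + 2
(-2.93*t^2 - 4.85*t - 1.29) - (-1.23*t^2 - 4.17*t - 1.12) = -1.7*t^2 - 0.68*t - 0.17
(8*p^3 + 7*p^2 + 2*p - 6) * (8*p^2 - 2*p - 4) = 64*p^5 + 40*p^4 - 30*p^3 - 80*p^2 + 4*p + 24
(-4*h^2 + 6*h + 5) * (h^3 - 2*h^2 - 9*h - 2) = -4*h^5 + 14*h^4 + 29*h^3 - 56*h^2 - 57*h - 10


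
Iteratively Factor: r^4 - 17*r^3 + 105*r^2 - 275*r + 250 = (r - 5)*(r^3 - 12*r^2 + 45*r - 50) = (r - 5)^2*(r^2 - 7*r + 10) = (r - 5)^2*(r - 2)*(r - 5)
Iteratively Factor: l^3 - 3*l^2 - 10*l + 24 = (l - 2)*(l^2 - l - 12) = (l - 4)*(l - 2)*(l + 3)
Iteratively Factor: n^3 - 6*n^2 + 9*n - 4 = (n - 1)*(n^2 - 5*n + 4) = (n - 1)^2*(n - 4)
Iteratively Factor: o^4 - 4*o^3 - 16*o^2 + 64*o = (o - 4)*(o^3 - 16*o) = (o - 4)*(o + 4)*(o^2 - 4*o) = o*(o - 4)*(o + 4)*(o - 4)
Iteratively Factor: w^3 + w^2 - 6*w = (w + 3)*(w^2 - 2*w) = (w - 2)*(w + 3)*(w)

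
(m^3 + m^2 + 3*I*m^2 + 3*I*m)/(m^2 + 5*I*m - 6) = m*(m + 1)/(m + 2*I)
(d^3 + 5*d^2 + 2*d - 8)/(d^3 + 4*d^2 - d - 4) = (d + 2)/(d + 1)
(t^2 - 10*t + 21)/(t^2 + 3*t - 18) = (t - 7)/(t + 6)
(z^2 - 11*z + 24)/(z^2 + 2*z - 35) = (z^2 - 11*z + 24)/(z^2 + 2*z - 35)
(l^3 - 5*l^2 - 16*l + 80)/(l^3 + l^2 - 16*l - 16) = (l - 5)/(l + 1)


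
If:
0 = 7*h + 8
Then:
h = -8/7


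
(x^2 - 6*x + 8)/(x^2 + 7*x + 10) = (x^2 - 6*x + 8)/(x^2 + 7*x + 10)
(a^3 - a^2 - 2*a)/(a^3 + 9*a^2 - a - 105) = a*(a^2 - a - 2)/(a^3 + 9*a^2 - a - 105)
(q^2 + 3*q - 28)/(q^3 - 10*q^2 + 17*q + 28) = (q + 7)/(q^2 - 6*q - 7)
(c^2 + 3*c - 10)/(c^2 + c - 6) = (c + 5)/(c + 3)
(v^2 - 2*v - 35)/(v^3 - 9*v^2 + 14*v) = (v + 5)/(v*(v - 2))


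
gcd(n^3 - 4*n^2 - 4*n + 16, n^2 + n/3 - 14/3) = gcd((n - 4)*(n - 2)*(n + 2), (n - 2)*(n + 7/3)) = n - 2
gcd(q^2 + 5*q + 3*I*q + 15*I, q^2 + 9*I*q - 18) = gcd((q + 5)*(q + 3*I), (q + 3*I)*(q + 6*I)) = q + 3*I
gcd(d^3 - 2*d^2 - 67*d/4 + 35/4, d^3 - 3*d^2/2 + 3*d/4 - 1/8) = d - 1/2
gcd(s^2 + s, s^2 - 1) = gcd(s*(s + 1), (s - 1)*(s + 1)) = s + 1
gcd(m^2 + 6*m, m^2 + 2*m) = m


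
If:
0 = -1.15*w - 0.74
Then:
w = -0.64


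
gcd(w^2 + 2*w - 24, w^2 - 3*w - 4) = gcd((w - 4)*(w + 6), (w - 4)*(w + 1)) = w - 4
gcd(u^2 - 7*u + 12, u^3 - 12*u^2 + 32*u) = u - 4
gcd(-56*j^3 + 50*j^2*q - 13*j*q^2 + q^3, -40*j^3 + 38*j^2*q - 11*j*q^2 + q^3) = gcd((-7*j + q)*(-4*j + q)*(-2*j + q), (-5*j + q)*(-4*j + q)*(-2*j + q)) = 8*j^2 - 6*j*q + q^2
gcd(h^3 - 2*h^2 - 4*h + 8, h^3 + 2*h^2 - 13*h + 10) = h - 2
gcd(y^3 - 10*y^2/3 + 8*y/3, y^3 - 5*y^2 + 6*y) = y^2 - 2*y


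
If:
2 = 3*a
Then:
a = 2/3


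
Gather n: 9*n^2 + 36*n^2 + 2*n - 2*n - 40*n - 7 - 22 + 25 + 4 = 45*n^2 - 40*n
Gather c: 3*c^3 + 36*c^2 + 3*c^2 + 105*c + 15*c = 3*c^3 + 39*c^2 + 120*c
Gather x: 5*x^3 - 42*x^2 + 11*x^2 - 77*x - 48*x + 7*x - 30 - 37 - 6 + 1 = 5*x^3 - 31*x^2 - 118*x - 72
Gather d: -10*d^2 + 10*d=-10*d^2 + 10*d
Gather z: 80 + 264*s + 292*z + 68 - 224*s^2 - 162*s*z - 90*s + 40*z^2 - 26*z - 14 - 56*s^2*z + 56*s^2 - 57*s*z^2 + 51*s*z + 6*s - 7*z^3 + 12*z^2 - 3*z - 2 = -168*s^2 + 180*s - 7*z^3 + z^2*(52 - 57*s) + z*(-56*s^2 - 111*s + 263) + 132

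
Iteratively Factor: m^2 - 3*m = (m - 3)*(m)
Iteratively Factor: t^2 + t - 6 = (t - 2)*(t + 3)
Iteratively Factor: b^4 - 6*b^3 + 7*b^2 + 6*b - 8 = (b - 1)*(b^3 - 5*b^2 + 2*b + 8) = (b - 1)*(b + 1)*(b^2 - 6*b + 8) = (b - 2)*(b - 1)*(b + 1)*(b - 4)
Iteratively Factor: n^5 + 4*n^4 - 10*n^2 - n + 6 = (n + 1)*(n^4 + 3*n^3 - 3*n^2 - 7*n + 6) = (n + 1)*(n + 2)*(n^3 + n^2 - 5*n + 3) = (n + 1)*(n + 2)*(n + 3)*(n^2 - 2*n + 1) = (n - 1)*(n + 1)*(n + 2)*(n + 3)*(n - 1)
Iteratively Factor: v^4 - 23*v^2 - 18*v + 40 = (v + 2)*(v^3 - 2*v^2 - 19*v + 20) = (v - 1)*(v + 2)*(v^2 - v - 20) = (v - 1)*(v + 2)*(v + 4)*(v - 5)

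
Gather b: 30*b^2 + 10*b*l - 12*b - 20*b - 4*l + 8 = 30*b^2 + b*(10*l - 32) - 4*l + 8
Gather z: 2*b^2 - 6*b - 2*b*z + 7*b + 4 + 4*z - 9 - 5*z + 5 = 2*b^2 + b + z*(-2*b - 1)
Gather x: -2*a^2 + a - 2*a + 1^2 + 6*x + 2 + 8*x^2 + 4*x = -2*a^2 - a + 8*x^2 + 10*x + 3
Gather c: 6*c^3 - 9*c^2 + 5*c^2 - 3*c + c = 6*c^3 - 4*c^2 - 2*c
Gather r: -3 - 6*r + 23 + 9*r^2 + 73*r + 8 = 9*r^2 + 67*r + 28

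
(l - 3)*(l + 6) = l^2 + 3*l - 18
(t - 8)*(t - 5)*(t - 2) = t^3 - 15*t^2 + 66*t - 80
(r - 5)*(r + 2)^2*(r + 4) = r^4 + 3*r^3 - 20*r^2 - 84*r - 80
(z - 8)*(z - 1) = z^2 - 9*z + 8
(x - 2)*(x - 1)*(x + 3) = x^3 - 7*x + 6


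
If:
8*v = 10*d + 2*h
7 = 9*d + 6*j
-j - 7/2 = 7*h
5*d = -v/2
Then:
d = 28/1899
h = -140/211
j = 483/422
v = -280/1899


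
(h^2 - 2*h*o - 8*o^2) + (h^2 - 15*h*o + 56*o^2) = 2*h^2 - 17*h*o + 48*o^2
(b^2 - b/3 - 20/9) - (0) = b^2 - b/3 - 20/9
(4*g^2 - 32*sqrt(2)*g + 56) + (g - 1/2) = 4*g^2 - 32*sqrt(2)*g + g + 111/2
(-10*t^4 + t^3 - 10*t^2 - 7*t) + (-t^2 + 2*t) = -10*t^4 + t^3 - 11*t^2 - 5*t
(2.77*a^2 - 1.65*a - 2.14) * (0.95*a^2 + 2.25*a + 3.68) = 2.6315*a^4 + 4.665*a^3 + 4.4481*a^2 - 10.887*a - 7.8752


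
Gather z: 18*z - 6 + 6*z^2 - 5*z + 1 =6*z^2 + 13*z - 5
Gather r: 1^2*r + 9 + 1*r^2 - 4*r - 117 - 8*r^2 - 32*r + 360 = -7*r^2 - 35*r + 252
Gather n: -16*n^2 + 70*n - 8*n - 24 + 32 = -16*n^2 + 62*n + 8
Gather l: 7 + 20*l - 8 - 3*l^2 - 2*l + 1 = -3*l^2 + 18*l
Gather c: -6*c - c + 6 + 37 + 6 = 49 - 7*c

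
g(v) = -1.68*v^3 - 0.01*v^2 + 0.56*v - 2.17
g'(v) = -5.04*v^2 - 0.02*v + 0.56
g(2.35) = -22.71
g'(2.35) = -27.32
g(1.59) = -8.06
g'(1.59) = -12.21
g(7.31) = -654.85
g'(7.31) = -268.90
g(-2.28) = 16.41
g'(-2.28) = -25.59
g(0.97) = -3.17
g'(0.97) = -4.20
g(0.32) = -2.05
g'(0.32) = 0.04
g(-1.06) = -0.77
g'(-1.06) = -5.08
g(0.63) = -2.24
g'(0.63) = -1.45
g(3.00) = -45.94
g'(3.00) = -44.86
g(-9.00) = 1216.70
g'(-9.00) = -407.50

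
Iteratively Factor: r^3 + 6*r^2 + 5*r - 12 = (r + 4)*(r^2 + 2*r - 3) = (r + 3)*(r + 4)*(r - 1)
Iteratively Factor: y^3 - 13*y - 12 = (y - 4)*(y^2 + 4*y + 3) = (y - 4)*(y + 3)*(y + 1)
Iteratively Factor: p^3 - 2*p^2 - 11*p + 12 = (p - 1)*(p^2 - p - 12) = (p - 1)*(p + 3)*(p - 4)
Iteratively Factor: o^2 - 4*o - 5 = (o - 5)*(o + 1)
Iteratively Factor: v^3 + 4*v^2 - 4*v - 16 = (v - 2)*(v^2 + 6*v + 8) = (v - 2)*(v + 4)*(v + 2)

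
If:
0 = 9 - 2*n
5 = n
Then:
No Solution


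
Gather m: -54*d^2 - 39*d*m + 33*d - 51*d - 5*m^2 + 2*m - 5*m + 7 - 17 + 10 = -54*d^2 - 18*d - 5*m^2 + m*(-39*d - 3)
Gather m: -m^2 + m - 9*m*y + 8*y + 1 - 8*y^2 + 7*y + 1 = -m^2 + m*(1 - 9*y) - 8*y^2 + 15*y + 2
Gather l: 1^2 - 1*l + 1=2 - l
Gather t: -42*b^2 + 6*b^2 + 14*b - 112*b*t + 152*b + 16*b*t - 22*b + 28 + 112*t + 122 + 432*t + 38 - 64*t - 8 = -36*b^2 + 144*b + t*(480 - 96*b) + 180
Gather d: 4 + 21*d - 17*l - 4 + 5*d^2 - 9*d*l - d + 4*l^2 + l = 5*d^2 + d*(20 - 9*l) + 4*l^2 - 16*l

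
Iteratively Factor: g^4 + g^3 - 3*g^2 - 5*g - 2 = (g + 1)*(g^3 - 3*g - 2) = (g + 1)^2*(g^2 - g - 2) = (g + 1)^3*(g - 2)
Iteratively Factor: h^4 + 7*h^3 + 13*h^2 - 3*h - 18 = (h + 3)*(h^3 + 4*h^2 + h - 6) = (h + 3)^2*(h^2 + h - 2) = (h - 1)*(h + 3)^2*(h + 2)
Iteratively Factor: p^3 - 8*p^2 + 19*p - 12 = (p - 3)*(p^2 - 5*p + 4) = (p - 3)*(p - 1)*(p - 4)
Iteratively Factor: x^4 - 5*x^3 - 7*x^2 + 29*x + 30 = (x - 3)*(x^3 - 2*x^2 - 13*x - 10) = (x - 3)*(x + 1)*(x^2 - 3*x - 10) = (x - 3)*(x + 1)*(x + 2)*(x - 5)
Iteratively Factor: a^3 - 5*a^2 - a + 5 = (a - 1)*(a^2 - 4*a - 5) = (a - 5)*(a - 1)*(a + 1)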